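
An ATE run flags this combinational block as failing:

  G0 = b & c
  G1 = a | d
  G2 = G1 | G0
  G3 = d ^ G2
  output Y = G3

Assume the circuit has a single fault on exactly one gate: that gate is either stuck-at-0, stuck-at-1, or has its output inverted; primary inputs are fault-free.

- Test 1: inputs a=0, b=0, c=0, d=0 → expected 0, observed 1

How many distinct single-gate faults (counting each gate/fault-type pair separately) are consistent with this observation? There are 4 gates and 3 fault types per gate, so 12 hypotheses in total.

Fault-free: G0=0, G1=0, G2=0, G3=0 → 0. Observed 1.
  G0 stuck-at-0: output 0 ✗
  G0 stuck-at-1: output 1 ✓
  G0 inverted output: output 1 ✓
  G1 stuck-at-0: output 0 ✗
  G1 stuck-at-1: output 1 ✓
  G1 inverted output: output 1 ✓
  G2 stuck-at-0: output 0 ✗
  G2 stuck-at-1: output 1 ✓
  G2 inverted output: output 1 ✓
  G3 stuck-at-0: output 0 ✗
  G3 stuck-at-1: output 1 ✓
  G3 inverted output: output 1 ✓
Consistent faults: {G0 stuck-at-1, G0 inverted output, G1 stuck-at-1, G1 inverted output, G2 stuck-at-1, G2 inverted output, G3 stuck-at-1, G3 inverted output} — 8 in all.

8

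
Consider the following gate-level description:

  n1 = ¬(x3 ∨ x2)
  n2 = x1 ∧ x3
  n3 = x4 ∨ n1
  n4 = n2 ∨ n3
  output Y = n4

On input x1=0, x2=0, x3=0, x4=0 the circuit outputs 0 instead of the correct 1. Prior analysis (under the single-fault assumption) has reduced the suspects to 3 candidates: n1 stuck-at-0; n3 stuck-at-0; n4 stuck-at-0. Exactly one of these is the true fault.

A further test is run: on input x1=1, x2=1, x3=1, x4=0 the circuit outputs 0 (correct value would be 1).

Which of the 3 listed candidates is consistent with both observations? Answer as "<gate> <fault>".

Evaluate each candidate on input x1=1, x2=1, x3=1, x4=0:
  n1 stuck-at-0: n1=0 [stuck-at-0], n2=1, n3=0, n4=1 → 1 — eliminated
  n3 stuck-at-0: n1=0, n2=1, n3=0 [stuck-at-0], n4=1 → 1 — eliminated
  n4 stuck-at-0: n1=0, n2=1, n3=0, n4=0 [stuck-at-0] → 0 — matches
Only n4 stuck-at-0 reproduces the observed 0.

n4 stuck-at-0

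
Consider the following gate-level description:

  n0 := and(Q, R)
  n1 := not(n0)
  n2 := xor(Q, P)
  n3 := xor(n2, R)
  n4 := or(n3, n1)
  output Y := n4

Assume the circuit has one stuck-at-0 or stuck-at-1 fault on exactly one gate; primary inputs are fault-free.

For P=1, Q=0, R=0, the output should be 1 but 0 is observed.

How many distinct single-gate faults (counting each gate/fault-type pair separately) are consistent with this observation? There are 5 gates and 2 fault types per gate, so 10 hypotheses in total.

1

Fault-free: n0=0, n1=1, n2=1, n3=1, n4=1 → 1. Observed 0.
  n0 stuck-at-0: output 1 ✗
  n0 stuck-at-1: output 1 ✗
  n1 stuck-at-0: output 1 ✗
  n1 stuck-at-1: output 1 ✗
  n2 stuck-at-0: output 1 ✗
  n2 stuck-at-1: output 1 ✗
  n3 stuck-at-0: output 1 ✗
  n3 stuck-at-1: output 1 ✗
  n4 stuck-at-0: output 0 ✓
  n4 stuck-at-1: output 1 ✗
Consistent faults: {n4 stuck-at-0} — 1 in all.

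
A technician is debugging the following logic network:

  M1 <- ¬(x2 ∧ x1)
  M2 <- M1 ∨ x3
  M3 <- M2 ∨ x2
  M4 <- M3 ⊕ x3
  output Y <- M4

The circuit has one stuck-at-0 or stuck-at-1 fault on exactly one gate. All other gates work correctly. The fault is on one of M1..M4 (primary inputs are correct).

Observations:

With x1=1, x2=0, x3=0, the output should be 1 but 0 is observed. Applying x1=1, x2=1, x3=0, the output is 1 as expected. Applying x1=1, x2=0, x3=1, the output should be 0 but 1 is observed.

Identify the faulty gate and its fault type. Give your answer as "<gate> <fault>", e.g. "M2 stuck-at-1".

Fault-free values for test 1 (x1=1, x2=0, x3=0): M1=1, M2=1, M3=1, M4=1, giving Y=1. Observed 0.
Test 1: faults giving observed 0 are {M1 stuck-at-0, M2 stuck-at-0, M3 stuck-at-0, M4 stuck-at-0}.
Test 2 (x1=1, x2=1, x3=0): fault-free M1=0, M2=0, M3=1, M4=1 → 1; observed 1. Eliminates M3 stuck-at-0, M4 stuck-at-0.
Test 3 (x1=1, x2=0, x3=1): fault-free M1=1, M2=1, M3=1, M4=0 → 0; observed 1. Eliminates M1 stuck-at-0.
Only M2 stuck-at-0 is consistent with every test.

M2 stuck-at-0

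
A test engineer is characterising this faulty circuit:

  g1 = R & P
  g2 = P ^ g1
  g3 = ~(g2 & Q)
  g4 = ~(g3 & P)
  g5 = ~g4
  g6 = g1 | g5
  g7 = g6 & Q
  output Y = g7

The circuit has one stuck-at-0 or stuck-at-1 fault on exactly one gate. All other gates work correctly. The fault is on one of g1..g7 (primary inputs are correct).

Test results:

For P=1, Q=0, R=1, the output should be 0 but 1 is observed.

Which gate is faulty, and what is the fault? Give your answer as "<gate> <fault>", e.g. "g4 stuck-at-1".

Fault-free values for test 1 (P=1, Q=0, R=1): g1=1, g2=0, g3=1, g4=0, g5=1, g6=1, g7=0, giving Y=0. Observed 1.
Test 1: faults giving observed 1 are {g7 stuck-at-1}.
Only g7 stuck-at-1 is consistent with every test.

g7 stuck-at-1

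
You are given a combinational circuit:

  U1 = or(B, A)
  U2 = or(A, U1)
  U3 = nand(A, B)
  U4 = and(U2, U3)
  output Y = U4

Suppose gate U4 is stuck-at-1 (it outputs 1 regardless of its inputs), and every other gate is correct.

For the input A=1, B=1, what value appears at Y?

1

Propagate with U4 forced: U1=1, U2=1, U3=0, U4=1 [stuck-at-1].
So Y = 1. (Without the fault it would be 0.)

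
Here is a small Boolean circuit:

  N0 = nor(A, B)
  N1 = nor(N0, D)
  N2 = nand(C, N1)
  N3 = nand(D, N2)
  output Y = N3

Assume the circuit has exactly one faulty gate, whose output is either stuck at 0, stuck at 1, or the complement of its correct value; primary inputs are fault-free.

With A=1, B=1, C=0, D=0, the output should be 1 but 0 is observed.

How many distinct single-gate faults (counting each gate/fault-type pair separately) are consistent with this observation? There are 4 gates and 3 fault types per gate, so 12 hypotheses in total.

2

Fault-free: N0=0, N1=1, N2=1, N3=1 → 1. Observed 0.
  N0 stuck-at-0: output 1 ✗
  N0 stuck-at-1: output 1 ✗
  N0 inverted output: output 1 ✗
  N1 stuck-at-0: output 1 ✗
  N1 stuck-at-1: output 1 ✗
  N1 inverted output: output 1 ✗
  N2 stuck-at-0: output 1 ✗
  N2 stuck-at-1: output 1 ✗
  N2 inverted output: output 1 ✗
  N3 stuck-at-0: output 0 ✓
  N3 stuck-at-1: output 1 ✗
  N3 inverted output: output 0 ✓
Consistent faults: {N3 stuck-at-0, N3 inverted output} — 2 in all.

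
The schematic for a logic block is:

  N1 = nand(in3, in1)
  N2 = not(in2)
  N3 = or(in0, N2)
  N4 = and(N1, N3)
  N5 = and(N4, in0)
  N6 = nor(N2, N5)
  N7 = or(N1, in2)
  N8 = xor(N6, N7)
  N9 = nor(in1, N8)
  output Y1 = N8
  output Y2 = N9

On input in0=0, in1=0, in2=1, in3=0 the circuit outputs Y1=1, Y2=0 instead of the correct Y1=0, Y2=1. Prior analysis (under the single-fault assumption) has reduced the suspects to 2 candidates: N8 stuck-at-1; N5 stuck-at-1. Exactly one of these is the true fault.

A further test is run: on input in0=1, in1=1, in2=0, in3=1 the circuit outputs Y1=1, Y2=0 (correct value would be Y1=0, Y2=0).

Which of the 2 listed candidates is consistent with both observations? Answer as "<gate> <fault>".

Evaluate each candidate on input in0=1, in1=1, in2=0, in3=1:
  N8 stuck-at-1: N1=0, N2=1, N3=1, N4=0, N5=0, N6=0, N7=0, N8=1 [stuck-at-1], N9=0 → Y1=1, Y2=0 — matches
  N5 stuck-at-1: N1=0, N2=1, N3=1, N4=0, N5=1 [stuck-at-1], N6=0, N7=0, N8=0, N9=0 → Y1=0, Y2=0 — eliminated
Only N8 stuck-at-1 reproduces the observed Y1=1, Y2=0.

N8 stuck-at-1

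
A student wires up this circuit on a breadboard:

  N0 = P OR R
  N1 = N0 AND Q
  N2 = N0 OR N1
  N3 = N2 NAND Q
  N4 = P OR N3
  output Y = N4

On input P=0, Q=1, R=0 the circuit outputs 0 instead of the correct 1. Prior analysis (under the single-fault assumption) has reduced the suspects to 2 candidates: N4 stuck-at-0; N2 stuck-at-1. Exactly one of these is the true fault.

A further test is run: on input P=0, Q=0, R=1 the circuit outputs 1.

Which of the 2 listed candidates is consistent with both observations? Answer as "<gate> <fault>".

N2 stuck-at-1

Evaluate each candidate on input P=0, Q=0, R=1:
  N4 stuck-at-0: N0=1, N1=0, N2=1, N3=1, N4=0 [stuck-at-0] → 0 — eliminated
  N2 stuck-at-1: N0=1, N1=0, N2=1 [stuck-at-1], N3=1, N4=1 → 1 — matches
Only N2 stuck-at-1 reproduces the observed 1.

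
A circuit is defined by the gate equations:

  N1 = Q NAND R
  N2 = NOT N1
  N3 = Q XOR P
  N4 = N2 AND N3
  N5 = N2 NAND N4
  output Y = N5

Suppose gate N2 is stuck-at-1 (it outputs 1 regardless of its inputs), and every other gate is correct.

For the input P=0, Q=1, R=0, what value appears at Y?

0

Propagate with N2 forced: N1=1, N2=1 [stuck-at-1], N3=1, N4=1, N5=0.
So Y = 0. (Without the fault it would be 1.)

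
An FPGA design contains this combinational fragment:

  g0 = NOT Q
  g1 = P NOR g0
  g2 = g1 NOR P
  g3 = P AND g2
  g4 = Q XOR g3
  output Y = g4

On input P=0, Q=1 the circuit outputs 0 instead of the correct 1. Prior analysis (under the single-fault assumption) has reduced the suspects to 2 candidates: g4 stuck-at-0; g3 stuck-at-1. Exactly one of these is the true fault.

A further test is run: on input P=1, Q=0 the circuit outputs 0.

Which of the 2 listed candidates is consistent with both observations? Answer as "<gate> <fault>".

Evaluate each candidate on input P=1, Q=0:
  g4 stuck-at-0: g0=1, g1=0, g2=0, g3=0, g4=0 [stuck-at-0] → 0 — matches
  g3 stuck-at-1: g0=1, g1=0, g2=0, g3=1 [stuck-at-1], g4=1 → 1 — eliminated
Only g4 stuck-at-0 reproduces the observed 0.

g4 stuck-at-0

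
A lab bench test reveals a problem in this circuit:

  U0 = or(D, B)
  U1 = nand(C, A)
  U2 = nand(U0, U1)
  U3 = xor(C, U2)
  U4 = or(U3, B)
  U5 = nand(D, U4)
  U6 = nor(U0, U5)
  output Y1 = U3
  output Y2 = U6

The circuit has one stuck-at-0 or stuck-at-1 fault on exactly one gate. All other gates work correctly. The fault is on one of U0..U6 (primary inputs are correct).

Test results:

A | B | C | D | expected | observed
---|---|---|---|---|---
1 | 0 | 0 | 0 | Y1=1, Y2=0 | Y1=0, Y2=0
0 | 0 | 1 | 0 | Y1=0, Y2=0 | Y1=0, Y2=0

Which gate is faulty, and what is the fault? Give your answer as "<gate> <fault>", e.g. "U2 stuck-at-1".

U3 stuck-at-0

Fault-free values for test 1 (A=1, B=0, C=0, D=0): U0=0, U1=1, U2=1, U3=1, U4=1, U5=1, U6=0, giving Y1=1, Y2=0. Observed Y1=0, Y2=0.
Test 1: faults giving observed Y1=0, Y2=0 are {U0 stuck-at-1, U2 stuck-at-0, U3 stuck-at-0}.
Test 2 (A=0, B=0, C=1, D=0): fault-free U0=0, U1=1, U2=1, U3=0, U4=0, U5=1, U6=0 → Y1=0, Y2=0; observed Y1=0, Y2=0. Eliminates U0 stuck-at-1, U2 stuck-at-0.
Only U3 stuck-at-0 is consistent with every test.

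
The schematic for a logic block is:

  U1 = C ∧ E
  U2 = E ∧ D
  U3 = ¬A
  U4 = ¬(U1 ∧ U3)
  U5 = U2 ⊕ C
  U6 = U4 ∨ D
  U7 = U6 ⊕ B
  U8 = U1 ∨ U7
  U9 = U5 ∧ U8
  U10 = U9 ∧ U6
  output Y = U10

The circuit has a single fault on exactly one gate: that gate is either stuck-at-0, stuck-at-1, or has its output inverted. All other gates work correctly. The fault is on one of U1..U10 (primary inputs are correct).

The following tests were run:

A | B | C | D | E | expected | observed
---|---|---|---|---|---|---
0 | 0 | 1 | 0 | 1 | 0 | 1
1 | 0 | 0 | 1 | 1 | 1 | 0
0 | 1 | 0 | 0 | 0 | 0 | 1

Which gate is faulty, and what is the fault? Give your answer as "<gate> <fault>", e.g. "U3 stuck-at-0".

Fault-free values for test 1 (A=0, B=0, C=1, D=0, E=1): U1=1, U2=0, U3=1, U4=0, U5=1, U6=0, U7=0, U8=1, U9=1, U10=0, giving Y=0. Observed 1.
Test 1: faults giving observed 1 are {U1 stuck-at-0, U1 inverted output, U3 stuck-at-0, U3 inverted output, U4 stuck-at-1, U4 inverted output, U6 stuck-at-1, U6 inverted output, U10 stuck-at-1, U10 inverted output}.
Test 2 (A=1, B=0, C=0, D=1, E=1): fault-free U1=0, U2=1, U3=0, U4=1, U5=1, U6=1, U7=1, U8=1, U9=1, U10=1 → 1; observed 0. Eliminates U1 stuck-at-0, U1 inverted output, U3 stuck-at-0, U3 inverted output, U4 stuck-at-1, U4 inverted output, U6 stuck-at-1, U10 stuck-at-1.
Test 3 (A=0, B=1, C=0, D=0, E=0): fault-free U1=0, U2=0, U3=1, U4=1, U5=0, U6=1, U7=0, U8=0, U9=0, U10=0 → 0; observed 1. Eliminates U6 inverted output.
Only U10 inverted output is consistent with every test.

U10 inverted output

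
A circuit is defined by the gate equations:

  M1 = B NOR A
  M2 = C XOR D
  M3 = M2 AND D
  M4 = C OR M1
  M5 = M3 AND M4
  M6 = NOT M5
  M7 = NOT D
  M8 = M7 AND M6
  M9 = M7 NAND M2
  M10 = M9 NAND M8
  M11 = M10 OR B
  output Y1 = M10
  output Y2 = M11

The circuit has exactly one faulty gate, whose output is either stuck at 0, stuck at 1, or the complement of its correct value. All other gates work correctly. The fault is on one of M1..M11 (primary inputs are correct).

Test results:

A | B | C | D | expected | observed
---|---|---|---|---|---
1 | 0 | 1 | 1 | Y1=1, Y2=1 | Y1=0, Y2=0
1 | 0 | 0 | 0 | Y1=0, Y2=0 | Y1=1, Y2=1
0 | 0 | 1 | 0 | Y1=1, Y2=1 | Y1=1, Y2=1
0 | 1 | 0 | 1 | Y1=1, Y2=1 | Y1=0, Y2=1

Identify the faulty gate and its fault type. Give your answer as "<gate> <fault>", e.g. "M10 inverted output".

M8 inverted output

Fault-free values for test 1 (A=1, B=0, C=1, D=1): M1=0, M2=0, M3=0, M4=1, M5=0, M6=1, M7=0, M8=0, M9=1, M10=1, M11=1, giving Y1=1, Y2=1. Observed Y1=0, Y2=0.
Test 1: faults giving observed Y1=0, Y2=0 are {M7 stuck-at-1, M7 inverted output, M8 stuck-at-1, M8 inverted output, M10 stuck-at-0, M10 inverted output}.
Test 2 (A=1, B=0, C=0, D=0): fault-free M1=0, M2=0, M3=0, M4=0, M5=0, M6=1, M7=1, M8=1, M9=1, M10=0, M11=0 → Y1=0, Y2=0; observed Y1=1, Y2=1. Eliminates M7 stuck-at-1, M8 stuck-at-1, M10 stuck-at-0.
Test 3 (A=0, B=0, C=1, D=0): fault-free M1=1, M2=1, M3=0, M4=1, M5=0, M6=1, M7=1, M8=1, M9=0, M10=1, M11=1 → Y1=1, Y2=1; observed Y1=1, Y2=1. Eliminates M10 inverted output.
Test 4 (A=0, B=1, C=0, D=1): fault-free M1=0, M2=1, M3=1, M4=0, M5=0, M6=1, M7=0, M8=0, M9=1, M10=1, M11=1 → Y1=1, Y2=1; observed Y1=0, Y2=1. Eliminates M7 inverted output.
Only M8 inverted output is consistent with every test.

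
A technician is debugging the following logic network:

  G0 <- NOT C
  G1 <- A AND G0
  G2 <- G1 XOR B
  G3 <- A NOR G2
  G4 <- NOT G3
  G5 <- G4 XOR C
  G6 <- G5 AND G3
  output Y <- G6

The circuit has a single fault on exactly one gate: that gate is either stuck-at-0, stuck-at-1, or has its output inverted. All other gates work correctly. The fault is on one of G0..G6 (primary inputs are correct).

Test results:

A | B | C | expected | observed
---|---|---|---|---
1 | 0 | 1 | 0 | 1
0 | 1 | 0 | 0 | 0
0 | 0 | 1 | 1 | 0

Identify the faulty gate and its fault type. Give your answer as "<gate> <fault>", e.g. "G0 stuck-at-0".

G3 inverted output

Fault-free values for test 1 (A=1, B=0, C=1): G0=0, G1=0, G2=0, G3=0, G4=1, G5=0, G6=0, giving Y=0. Observed 1.
Test 1: faults giving observed 1 are {G3 stuck-at-1, G3 inverted output, G6 stuck-at-1, G6 inverted output}.
Test 2 (A=0, B=1, C=0): fault-free G0=1, G1=0, G2=1, G3=0, G4=1, G5=1, G6=0 → 0; observed 0. Eliminates G6 stuck-at-1, G6 inverted output.
Test 3 (A=0, B=0, C=1): fault-free G0=0, G1=0, G2=0, G3=1, G4=0, G5=1, G6=1 → 1; observed 0. Eliminates G3 stuck-at-1.
Only G3 inverted output is consistent with every test.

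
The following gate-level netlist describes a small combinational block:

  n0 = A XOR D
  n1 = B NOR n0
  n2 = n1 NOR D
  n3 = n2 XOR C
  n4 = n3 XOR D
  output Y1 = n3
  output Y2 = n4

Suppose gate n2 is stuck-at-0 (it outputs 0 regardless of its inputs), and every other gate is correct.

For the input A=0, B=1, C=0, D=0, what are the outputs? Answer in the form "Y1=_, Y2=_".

Y1=0, Y2=0

Propagate with n2 forced: n0=0, n1=0, n2=0 [stuck-at-0], n3=0, n4=0.
So the outputs are Y1=0, Y2=0. (Without the fault they would be Y1=1, Y2=1.)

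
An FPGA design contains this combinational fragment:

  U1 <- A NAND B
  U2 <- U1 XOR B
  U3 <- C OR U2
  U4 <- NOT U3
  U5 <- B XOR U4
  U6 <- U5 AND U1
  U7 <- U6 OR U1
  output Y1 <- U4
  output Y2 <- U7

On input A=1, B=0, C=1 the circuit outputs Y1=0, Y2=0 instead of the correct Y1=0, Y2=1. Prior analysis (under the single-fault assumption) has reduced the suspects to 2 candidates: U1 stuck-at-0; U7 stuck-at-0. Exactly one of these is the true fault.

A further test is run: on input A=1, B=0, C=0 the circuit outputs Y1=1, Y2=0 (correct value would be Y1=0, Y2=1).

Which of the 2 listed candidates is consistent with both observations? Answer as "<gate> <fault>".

U1 stuck-at-0

Evaluate each candidate on input A=1, B=0, C=0:
  U1 stuck-at-0: U1=0 [stuck-at-0], U2=0, U3=0, U4=1, U5=1, U6=0, U7=0 → Y1=1, Y2=0 — matches
  U7 stuck-at-0: U1=1, U2=1, U3=1, U4=0, U5=0, U6=0, U7=0 [stuck-at-0] → Y1=0, Y2=0 — eliminated
Only U1 stuck-at-0 reproduces the observed Y1=1, Y2=0.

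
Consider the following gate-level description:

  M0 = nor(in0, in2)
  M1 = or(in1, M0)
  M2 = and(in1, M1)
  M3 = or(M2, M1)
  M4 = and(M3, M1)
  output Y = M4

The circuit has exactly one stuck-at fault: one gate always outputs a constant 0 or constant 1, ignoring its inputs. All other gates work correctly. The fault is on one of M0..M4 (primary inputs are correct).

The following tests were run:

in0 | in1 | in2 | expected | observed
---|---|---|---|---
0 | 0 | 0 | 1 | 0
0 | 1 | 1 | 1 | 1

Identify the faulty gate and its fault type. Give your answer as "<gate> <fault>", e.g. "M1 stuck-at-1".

M0 stuck-at-0

Fault-free values for test 1 (in0=0, in1=0, in2=0): M0=1, M1=1, M2=0, M3=1, M4=1, giving Y=1. Observed 0.
Test 1: faults giving observed 0 are {M0 stuck-at-0, M1 stuck-at-0, M3 stuck-at-0, M4 stuck-at-0}.
Test 2 (in0=0, in1=1, in2=1): fault-free M0=0, M1=1, M2=1, M3=1, M4=1 → 1; observed 1. Eliminates M1 stuck-at-0, M3 stuck-at-0, M4 stuck-at-0.
Only M0 stuck-at-0 is consistent with every test.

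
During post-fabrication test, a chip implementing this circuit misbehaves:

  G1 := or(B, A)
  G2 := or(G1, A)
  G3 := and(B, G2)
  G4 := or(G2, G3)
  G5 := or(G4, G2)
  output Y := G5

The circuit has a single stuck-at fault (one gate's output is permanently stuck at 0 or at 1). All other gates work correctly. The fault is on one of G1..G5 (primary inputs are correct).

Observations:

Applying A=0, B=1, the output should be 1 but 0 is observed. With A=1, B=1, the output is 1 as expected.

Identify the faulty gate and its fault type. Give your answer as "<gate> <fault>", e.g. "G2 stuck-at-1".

G1 stuck-at-0

Fault-free values for test 1 (A=0, B=1): G1=1, G2=1, G3=1, G4=1, G5=1, giving Y=1. Observed 0.
Test 1: faults giving observed 0 are {G1 stuck-at-0, G2 stuck-at-0, G5 stuck-at-0}.
Test 2 (A=1, B=1): fault-free G1=1, G2=1, G3=1, G4=1, G5=1 → 1; observed 1. Eliminates G2 stuck-at-0, G5 stuck-at-0.
Only G1 stuck-at-0 is consistent with every test.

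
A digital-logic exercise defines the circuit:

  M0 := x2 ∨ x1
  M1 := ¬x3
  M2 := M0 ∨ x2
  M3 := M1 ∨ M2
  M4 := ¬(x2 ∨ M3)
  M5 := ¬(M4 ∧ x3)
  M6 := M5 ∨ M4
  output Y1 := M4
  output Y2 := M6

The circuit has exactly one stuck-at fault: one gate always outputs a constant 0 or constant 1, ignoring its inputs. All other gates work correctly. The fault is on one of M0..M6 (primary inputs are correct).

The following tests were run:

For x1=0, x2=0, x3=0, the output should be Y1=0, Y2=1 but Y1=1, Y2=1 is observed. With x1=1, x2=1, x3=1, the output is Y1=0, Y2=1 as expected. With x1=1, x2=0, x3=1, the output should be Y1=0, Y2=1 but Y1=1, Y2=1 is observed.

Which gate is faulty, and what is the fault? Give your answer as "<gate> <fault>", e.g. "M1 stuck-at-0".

Fault-free values for test 1 (x1=0, x2=0, x3=0): M0=0, M1=1, M2=0, M3=1, M4=0, M5=1, M6=1, giving Y1=0, Y2=1. Observed Y1=1, Y2=1.
Test 1: faults giving observed Y1=1, Y2=1 are {M1 stuck-at-0, M3 stuck-at-0, M4 stuck-at-1}.
Test 2 (x1=1, x2=1, x3=1): fault-free M0=1, M1=0, M2=1, M3=1, M4=0, M5=1, M6=1 → Y1=0, Y2=1; observed Y1=0, Y2=1. Eliminates M4 stuck-at-1.
Test 3 (x1=1, x2=0, x3=1): fault-free M0=1, M1=0, M2=1, M3=1, M4=0, M5=1, M6=1 → Y1=0, Y2=1; observed Y1=1, Y2=1. Eliminates M1 stuck-at-0.
Only M3 stuck-at-0 is consistent with every test.

M3 stuck-at-0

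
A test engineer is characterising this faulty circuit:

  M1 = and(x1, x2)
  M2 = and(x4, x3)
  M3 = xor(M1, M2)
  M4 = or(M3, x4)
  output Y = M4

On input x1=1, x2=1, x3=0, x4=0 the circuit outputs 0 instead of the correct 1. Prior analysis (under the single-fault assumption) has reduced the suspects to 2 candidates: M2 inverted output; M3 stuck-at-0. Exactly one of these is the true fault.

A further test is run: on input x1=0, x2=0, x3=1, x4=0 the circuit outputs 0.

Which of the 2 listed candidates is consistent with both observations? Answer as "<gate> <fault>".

Evaluate each candidate on input x1=0, x2=0, x3=1, x4=0:
  M2 inverted output: M1=0, M2=1 [inverted output], M3=1, M4=1 → 1 — eliminated
  M3 stuck-at-0: M1=0, M2=0, M3=0 [stuck-at-0], M4=0 → 0 — matches
Only M3 stuck-at-0 reproduces the observed 0.

M3 stuck-at-0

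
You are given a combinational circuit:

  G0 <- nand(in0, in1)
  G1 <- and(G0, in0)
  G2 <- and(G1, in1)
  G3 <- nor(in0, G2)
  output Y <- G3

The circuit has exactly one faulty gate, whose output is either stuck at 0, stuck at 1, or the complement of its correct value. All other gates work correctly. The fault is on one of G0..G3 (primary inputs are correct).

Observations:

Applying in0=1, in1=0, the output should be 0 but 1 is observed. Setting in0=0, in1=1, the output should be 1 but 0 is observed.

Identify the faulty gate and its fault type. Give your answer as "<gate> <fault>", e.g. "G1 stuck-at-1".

Fault-free values for test 1 (in0=1, in1=0): G0=1, G1=1, G2=0, G3=0, giving Y=0. Observed 1.
Test 1: faults giving observed 1 are {G3 stuck-at-1, G3 inverted output}.
Test 2 (in0=0, in1=1): fault-free G0=1, G1=0, G2=0, G3=1 → 1; observed 0. Eliminates G3 stuck-at-1.
Only G3 inverted output is consistent with every test.

G3 inverted output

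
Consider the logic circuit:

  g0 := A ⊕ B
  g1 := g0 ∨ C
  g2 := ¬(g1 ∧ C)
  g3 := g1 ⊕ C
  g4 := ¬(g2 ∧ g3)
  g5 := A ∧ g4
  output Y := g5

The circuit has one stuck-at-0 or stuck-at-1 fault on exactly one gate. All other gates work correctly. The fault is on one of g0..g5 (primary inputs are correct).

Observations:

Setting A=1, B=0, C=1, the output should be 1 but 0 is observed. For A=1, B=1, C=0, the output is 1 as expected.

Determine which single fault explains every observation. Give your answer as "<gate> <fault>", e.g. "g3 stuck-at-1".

Fault-free values for test 1 (A=1, B=0, C=1): g0=1, g1=1, g2=0, g3=0, g4=1, g5=1, giving Y=1. Observed 0.
Test 1: faults giving observed 0 are {g1 stuck-at-0, g4 stuck-at-0, g5 stuck-at-0}.
Test 2 (A=1, B=1, C=0): fault-free g0=0, g1=0, g2=1, g3=0, g4=1, g5=1 → 1; observed 1. Eliminates g4 stuck-at-0, g5 stuck-at-0.
Only g1 stuck-at-0 is consistent with every test.

g1 stuck-at-0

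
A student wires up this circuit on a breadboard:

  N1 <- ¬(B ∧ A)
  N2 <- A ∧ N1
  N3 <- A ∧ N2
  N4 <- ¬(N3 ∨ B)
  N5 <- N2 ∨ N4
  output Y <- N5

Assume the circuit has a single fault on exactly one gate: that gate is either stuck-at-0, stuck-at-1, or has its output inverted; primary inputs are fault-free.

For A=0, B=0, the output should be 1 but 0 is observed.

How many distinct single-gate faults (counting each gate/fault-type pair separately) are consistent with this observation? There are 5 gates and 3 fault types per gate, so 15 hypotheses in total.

Fault-free: N1=1, N2=0, N3=0, N4=1, N5=1 → 1. Observed 0.
  N1: none of the 3 fault types match ✗
  N2: none of the 3 fault types match ✗
  N3: stuck-at-1, inverted output ✓; others ✗
  N4: stuck-at-0, inverted output ✓; others ✗
  N5: stuck-at-0, inverted output ✓; others ✗
Consistent faults: {N3 stuck-at-1, N3 inverted output, N4 stuck-at-0, N4 inverted output, N5 stuck-at-0, N5 inverted output} — 6 in all.

6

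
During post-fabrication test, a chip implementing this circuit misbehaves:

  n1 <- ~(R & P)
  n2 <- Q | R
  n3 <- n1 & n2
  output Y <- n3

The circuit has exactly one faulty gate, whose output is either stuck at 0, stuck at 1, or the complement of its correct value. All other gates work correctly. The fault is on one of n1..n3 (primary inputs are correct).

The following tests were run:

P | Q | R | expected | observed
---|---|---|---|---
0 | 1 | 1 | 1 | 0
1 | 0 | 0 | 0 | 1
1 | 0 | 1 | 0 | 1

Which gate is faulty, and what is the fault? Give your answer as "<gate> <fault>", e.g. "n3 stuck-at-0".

Fault-free values for test 1 (P=0, Q=1, R=1): n1=1, n2=1, n3=1, giving Y=1. Observed 0.
Test 1: faults giving observed 0 are {n1 stuck-at-0, n1 inverted output, n2 stuck-at-0, n2 inverted output, n3 stuck-at-0, n3 inverted output}.
Test 2 (P=1, Q=0, R=0): fault-free n1=1, n2=0, n3=0 → 0; observed 1. Eliminates n1 stuck-at-0, n1 inverted output, n2 stuck-at-0, n3 stuck-at-0.
Test 3 (P=1, Q=0, R=1): fault-free n1=0, n2=1, n3=0 → 0; observed 1. Eliminates n2 inverted output.
Only n3 inverted output is consistent with every test.

n3 inverted output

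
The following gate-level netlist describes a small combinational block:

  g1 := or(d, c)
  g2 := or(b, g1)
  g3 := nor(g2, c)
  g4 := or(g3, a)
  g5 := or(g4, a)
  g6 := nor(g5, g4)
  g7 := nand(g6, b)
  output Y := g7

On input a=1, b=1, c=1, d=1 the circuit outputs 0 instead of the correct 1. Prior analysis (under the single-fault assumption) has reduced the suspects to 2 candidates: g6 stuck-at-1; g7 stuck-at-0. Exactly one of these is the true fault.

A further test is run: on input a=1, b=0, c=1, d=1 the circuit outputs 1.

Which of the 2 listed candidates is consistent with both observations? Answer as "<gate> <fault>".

g6 stuck-at-1

Evaluate each candidate on input a=1, b=0, c=1, d=1:
  g6 stuck-at-1: g1=1, g2=1, g3=0, g4=1, g5=1, g6=1 [stuck-at-1], g7=1 → 1 — matches
  g7 stuck-at-0: g1=1, g2=1, g3=0, g4=1, g5=1, g6=0, g7=0 [stuck-at-0] → 0 — eliminated
Only g6 stuck-at-1 reproduces the observed 1.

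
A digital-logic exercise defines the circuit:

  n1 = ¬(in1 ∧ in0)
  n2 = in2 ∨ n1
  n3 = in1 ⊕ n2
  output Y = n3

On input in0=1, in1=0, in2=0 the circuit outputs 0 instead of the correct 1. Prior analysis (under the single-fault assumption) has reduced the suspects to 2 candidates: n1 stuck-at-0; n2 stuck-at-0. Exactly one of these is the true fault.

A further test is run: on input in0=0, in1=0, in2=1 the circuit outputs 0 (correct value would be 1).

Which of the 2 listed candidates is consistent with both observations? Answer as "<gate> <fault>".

n2 stuck-at-0

Evaluate each candidate on input in0=0, in1=0, in2=1:
  n1 stuck-at-0: n1=0 [stuck-at-0], n2=1, n3=1 → 1 — eliminated
  n2 stuck-at-0: n1=1, n2=0 [stuck-at-0], n3=0 → 0 — matches
Only n2 stuck-at-0 reproduces the observed 0.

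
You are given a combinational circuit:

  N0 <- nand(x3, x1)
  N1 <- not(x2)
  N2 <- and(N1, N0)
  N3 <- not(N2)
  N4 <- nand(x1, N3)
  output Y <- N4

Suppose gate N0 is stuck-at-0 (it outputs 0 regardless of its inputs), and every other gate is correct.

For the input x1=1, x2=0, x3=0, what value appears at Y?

0

Propagate with N0 forced: N0=0 [stuck-at-0], N1=1, N2=0, N3=1, N4=0.
So Y = 0. (Without the fault it would be 1.)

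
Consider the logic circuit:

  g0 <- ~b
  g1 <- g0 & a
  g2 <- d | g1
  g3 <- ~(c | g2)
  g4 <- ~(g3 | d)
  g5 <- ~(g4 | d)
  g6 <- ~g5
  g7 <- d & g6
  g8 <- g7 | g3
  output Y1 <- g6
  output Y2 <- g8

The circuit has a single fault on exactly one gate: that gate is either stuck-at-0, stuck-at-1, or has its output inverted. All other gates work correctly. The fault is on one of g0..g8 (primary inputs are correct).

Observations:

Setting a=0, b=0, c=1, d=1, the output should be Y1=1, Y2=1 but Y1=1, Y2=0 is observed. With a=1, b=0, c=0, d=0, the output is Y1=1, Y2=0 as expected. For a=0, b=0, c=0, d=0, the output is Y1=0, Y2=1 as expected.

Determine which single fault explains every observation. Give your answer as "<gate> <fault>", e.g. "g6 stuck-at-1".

Fault-free values for test 1 (a=0, b=0, c=1, d=1): g0=1, g1=0, g2=1, g3=0, g4=0, g5=0, g6=1, g7=1, g8=1, giving Y1=1, Y2=1. Observed Y1=1, Y2=0.
Test 1: faults giving observed Y1=1, Y2=0 are {g7 stuck-at-0, g7 inverted output, g8 stuck-at-0, g8 inverted output}.
Test 2 (a=1, b=0, c=0, d=0): fault-free g0=1, g1=1, g2=1, g3=0, g4=1, g5=0, g6=1, g7=0, g8=0 → Y1=1, Y2=0; observed Y1=1, Y2=0. Eliminates g7 inverted output, g8 inverted output.
Test 3 (a=0, b=0, c=0, d=0): fault-free g0=1, g1=0, g2=0, g3=1, g4=0, g5=1, g6=0, g7=0, g8=1 → Y1=0, Y2=1; observed Y1=0, Y2=1. Eliminates g8 stuck-at-0.
Only g7 stuck-at-0 is consistent with every test.

g7 stuck-at-0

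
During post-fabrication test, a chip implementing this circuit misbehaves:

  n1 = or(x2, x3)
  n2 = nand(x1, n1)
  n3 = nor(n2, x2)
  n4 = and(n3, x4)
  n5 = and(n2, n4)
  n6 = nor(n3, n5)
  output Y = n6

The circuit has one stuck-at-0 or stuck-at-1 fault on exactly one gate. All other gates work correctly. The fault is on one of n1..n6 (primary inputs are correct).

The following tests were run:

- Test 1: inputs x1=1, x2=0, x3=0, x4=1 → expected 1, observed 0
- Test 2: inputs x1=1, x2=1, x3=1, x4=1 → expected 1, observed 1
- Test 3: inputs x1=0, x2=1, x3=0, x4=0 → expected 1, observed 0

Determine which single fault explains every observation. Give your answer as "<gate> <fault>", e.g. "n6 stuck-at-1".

n4 stuck-at-1

Fault-free values for test 1 (x1=1, x2=0, x3=0, x4=1): n1=0, n2=1, n3=0, n4=0, n5=0, n6=1, giving Y=1. Observed 0.
Test 1: faults giving observed 0 are {n1 stuck-at-1, n2 stuck-at-0, n3 stuck-at-1, n4 stuck-at-1, n5 stuck-at-1, n6 stuck-at-0}.
Test 2 (x1=1, x2=1, x3=1, x4=1): fault-free n1=1, n2=0, n3=0, n4=0, n5=0, n6=1 → 1; observed 1. Eliminates n3 stuck-at-1, n5 stuck-at-1, n6 stuck-at-0.
Test 3 (x1=0, x2=1, x3=0, x4=0): fault-free n1=1, n2=1, n3=0, n4=0, n5=0, n6=1 → 1; observed 0. Eliminates n1 stuck-at-1, n2 stuck-at-0.
Only n4 stuck-at-1 is consistent with every test.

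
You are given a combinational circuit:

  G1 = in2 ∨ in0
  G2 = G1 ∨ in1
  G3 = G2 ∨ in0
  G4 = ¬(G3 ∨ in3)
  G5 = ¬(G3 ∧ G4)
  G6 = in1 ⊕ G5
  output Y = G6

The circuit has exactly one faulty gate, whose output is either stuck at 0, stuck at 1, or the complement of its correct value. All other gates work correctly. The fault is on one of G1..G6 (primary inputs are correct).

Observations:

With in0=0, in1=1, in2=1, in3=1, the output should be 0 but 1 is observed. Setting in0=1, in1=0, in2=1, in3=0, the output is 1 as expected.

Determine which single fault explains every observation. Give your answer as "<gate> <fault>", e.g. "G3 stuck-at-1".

Fault-free values for test 1 (in0=0, in1=1, in2=1, in3=1): G1=1, G2=1, G3=1, G4=0, G5=1, G6=0, giving Y=0. Observed 1.
Test 1: faults giving observed 1 are {G4 stuck-at-1, G4 inverted output, G5 stuck-at-0, G5 inverted output, G6 stuck-at-1, G6 inverted output}.
Test 2 (in0=1, in1=0, in2=1, in3=0): fault-free G1=1, G2=1, G3=1, G4=0, G5=1, G6=1 → 1; observed 1. Eliminates G4 stuck-at-1, G4 inverted output, G5 stuck-at-0, G5 inverted output, G6 inverted output.
Only G6 stuck-at-1 is consistent with every test.

G6 stuck-at-1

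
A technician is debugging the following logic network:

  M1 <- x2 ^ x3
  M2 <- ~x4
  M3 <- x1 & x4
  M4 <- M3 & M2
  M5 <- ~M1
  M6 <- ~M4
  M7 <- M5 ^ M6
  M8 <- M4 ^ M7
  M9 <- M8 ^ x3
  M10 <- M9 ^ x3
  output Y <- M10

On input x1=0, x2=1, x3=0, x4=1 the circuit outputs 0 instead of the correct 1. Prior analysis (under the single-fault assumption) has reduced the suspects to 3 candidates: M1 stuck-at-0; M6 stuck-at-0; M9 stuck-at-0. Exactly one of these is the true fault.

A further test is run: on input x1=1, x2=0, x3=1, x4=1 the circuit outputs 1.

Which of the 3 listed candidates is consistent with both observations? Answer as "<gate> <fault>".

M9 stuck-at-0

Evaluate each candidate on input x1=1, x2=0, x3=1, x4=1:
  M1 stuck-at-0: M1=0 [stuck-at-0], M2=0, M3=1, M4=0, M5=1, M6=1, M7=0, M8=0, M9=1, M10=0 → 0 — eliminated
  M6 stuck-at-0: M1=1, M2=0, M3=1, M4=0, M5=0, M6=0 [stuck-at-0], M7=0, M8=0, M9=1, M10=0 → 0 — eliminated
  M9 stuck-at-0: M1=1, M2=0, M3=1, M4=0, M5=0, M6=1, M7=1, M8=1, M9=0 [stuck-at-0], M10=1 → 1 — matches
Only M9 stuck-at-0 reproduces the observed 1.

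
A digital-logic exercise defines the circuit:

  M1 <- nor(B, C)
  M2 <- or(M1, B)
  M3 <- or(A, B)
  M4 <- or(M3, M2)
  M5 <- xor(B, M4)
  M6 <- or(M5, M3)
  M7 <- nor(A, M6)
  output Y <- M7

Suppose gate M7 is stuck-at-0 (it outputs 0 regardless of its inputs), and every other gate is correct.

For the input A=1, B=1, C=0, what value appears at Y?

0

Propagate with M7 forced: M1=0, M2=1, M3=1, M4=1, M5=0, M6=1, M7=0 [stuck-at-0].
So Y = 0. (Same as the fault-free value — the fault is masked on this input.)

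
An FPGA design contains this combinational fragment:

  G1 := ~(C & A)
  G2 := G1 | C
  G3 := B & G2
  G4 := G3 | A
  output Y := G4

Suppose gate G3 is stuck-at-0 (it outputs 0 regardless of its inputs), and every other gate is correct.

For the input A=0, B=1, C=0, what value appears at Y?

0

Propagate with G3 forced: G1=1, G2=1, G3=0 [stuck-at-0], G4=0.
So Y = 0. (Without the fault it would be 1.)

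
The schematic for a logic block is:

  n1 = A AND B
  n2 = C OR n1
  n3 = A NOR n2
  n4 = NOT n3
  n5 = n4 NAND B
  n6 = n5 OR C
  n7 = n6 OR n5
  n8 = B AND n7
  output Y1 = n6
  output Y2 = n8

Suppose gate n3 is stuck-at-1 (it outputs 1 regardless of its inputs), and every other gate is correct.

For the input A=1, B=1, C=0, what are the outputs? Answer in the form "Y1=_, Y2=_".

Propagate with n3 forced: n1=1, n2=1, n3=1 [stuck-at-1], n4=0, n5=1, n6=1, n7=1, n8=1.
So the outputs are Y1=1, Y2=1. (Without the fault they would be Y1=0, Y2=0.)

Y1=1, Y2=1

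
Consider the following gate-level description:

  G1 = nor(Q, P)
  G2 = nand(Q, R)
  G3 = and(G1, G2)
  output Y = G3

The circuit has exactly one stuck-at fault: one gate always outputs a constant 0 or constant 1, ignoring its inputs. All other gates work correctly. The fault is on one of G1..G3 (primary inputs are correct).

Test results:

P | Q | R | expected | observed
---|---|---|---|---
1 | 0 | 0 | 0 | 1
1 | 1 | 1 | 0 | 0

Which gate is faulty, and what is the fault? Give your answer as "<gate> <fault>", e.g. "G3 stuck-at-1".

G1 stuck-at-1

Fault-free values for test 1 (P=1, Q=0, R=0): G1=0, G2=1, G3=0, giving Y=0. Observed 1.
Test 1: faults giving observed 1 are {G1 stuck-at-1, G3 stuck-at-1}.
Test 2 (P=1, Q=1, R=1): fault-free G1=0, G2=0, G3=0 → 0; observed 0. Eliminates G3 stuck-at-1.
Only G1 stuck-at-1 is consistent with every test.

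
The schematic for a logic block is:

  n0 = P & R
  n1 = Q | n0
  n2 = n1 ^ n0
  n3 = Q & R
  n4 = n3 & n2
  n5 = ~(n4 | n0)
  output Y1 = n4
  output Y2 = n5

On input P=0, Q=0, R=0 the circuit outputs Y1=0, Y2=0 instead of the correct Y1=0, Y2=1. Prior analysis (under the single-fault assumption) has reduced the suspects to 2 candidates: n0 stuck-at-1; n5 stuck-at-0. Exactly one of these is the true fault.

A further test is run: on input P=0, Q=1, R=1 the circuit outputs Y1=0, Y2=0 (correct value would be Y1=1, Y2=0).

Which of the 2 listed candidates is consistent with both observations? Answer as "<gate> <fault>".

n0 stuck-at-1

Evaluate each candidate on input P=0, Q=1, R=1:
  n0 stuck-at-1: n0=1 [stuck-at-1], n1=1, n2=0, n3=1, n4=0, n5=0 → Y1=0, Y2=0 — matches
  n5 stuck-at-0: n0=0, n1=1, n2=1, n3=1, n4=1, n5=0 [stuck-at-0] → Y1=1, Y2=0 — eliminated
Only n0 stuck-at-1 reproduces the observed Y1=0, Y2=0.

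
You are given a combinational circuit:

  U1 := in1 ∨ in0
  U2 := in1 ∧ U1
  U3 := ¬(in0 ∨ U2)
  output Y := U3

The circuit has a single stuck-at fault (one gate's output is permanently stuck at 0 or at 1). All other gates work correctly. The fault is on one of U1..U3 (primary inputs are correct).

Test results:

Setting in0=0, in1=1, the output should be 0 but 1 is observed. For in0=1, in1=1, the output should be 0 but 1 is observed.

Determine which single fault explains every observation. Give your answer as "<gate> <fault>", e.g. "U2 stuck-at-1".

Fault-free values for test 1 (in0=0, in1=1): U1=1, U2=1, U3=0, giving Y=0. Observed 1.
Test 1: faults giving observed 1 are {U1 stuck-at-0, U2 stuck-at-0, U3 stuck-at-1}.
Test 2 (in0=1, in1=1): fault-free U1=1, U2=1, U3=0 → 0; observed 1. Eliminates U1 stuck-at-0, U2 stuck-at-0.
Only U3 stuck-at-1 is consistent with every test.

U3 stuck-at-1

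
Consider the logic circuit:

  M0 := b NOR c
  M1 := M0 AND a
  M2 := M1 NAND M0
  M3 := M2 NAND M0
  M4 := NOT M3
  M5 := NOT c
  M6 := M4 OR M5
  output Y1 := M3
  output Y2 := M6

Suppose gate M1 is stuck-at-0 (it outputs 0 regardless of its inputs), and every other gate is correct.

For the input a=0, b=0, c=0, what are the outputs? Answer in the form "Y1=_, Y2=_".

Y1=0, Y2=1

Propagate with M1 forced: M0=1, M1=0 [stuck-at-0], M2=1, M3=0, M4=1, M5=1, M6=1.
So the outputs are Y1=0, Y2=1. (Same as the fault-free value — the fault is masked on this input.)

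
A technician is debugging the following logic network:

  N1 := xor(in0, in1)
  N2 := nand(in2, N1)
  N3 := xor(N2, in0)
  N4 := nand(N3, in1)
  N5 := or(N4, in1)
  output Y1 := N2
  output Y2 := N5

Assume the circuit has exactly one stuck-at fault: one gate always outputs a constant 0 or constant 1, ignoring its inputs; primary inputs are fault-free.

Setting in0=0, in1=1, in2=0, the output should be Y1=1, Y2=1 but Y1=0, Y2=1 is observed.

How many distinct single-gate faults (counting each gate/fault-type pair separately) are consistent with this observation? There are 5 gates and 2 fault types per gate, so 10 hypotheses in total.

Fault-free: N1=1, N2=1, N3=1, N4=0, N5=1 → Y1=1, Y2=1. Observed Y1=0, Y2=1.
  N1 stuck-at-0: output Y1=1, Y2=1 ✗
  N1 stuck-at-1: output Y1=1, Y2=1 ✗
  N2 stuck-at-0: output Y1=0, Y2=1 ✓
  N2 stuck-at-1: output Y1=1, Y2=1 ✗
  N3 stuck-at-0: output Y1=1, Y2=1 ✗
  N3 stuck-at-1: output Y1=1, Y2=1 ✗
  N4 stuck-at-0: output Y1=1, Y2=1 ✗
  N4 stuck-at-1: output Y1=1, Y2=1 ✗
  N5 stuck-at-0: output Y1=1, Y2=0 ✗
  N5 stuck-at-1: output Y1=1, Y2=1 ✗
Consistent faults: {N2 stuck-at-0} — 1 in all.

1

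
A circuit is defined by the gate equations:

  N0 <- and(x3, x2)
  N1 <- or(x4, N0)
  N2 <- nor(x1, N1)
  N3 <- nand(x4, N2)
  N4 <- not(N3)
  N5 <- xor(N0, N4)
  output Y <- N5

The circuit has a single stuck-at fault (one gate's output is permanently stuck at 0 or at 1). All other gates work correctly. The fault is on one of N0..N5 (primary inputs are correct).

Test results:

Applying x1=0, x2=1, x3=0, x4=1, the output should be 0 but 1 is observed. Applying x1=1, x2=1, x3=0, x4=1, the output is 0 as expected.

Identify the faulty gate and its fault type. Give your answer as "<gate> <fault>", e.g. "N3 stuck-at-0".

N1 stuck-at-0

Fault-free values for test 1 (x1=0, x2=1, x3=0, x4=1): N0=0, N1=1, N2=0, N3=1, N4=0, N5=0, giving Y=0. Observed 1.
Test 1: faults giving observed 1 are {N0 stuck-at-1, N1 stuck-at-0, N2 stuck-at-1, N3 stuck-at-0, N4 stuck-at-1, N5 stuck-at-1}.
Test 2 (x1=1, x2=1, x3=0, x4=1): fault-free N0=0, N1=1, N2=0, N3=1, N4=0, N5=0 → 0; observed 0. Eliminates N0 stuck-at-1, N2 stuck-at-1, N3 stuck-at-0, N4 stuck-at-1, N5 stuck-at-1.
Only N1 stuck-at-0 is consistent with every test.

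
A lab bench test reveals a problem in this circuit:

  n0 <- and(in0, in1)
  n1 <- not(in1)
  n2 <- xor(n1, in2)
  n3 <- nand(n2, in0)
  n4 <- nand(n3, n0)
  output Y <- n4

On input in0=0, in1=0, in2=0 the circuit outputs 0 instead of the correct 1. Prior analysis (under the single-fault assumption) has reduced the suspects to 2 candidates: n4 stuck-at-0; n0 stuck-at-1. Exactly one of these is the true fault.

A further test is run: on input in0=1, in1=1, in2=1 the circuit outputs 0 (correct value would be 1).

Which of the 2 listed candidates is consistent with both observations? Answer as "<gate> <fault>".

n4 stuck-at-0

Evaluate each candidate on input in0=1, in1=1, in2=1:
  n4 stuck-at-0: n0=1, n1=0, n2=1, n3=0, n4=0 [stuck-at-0] → 0 — matches
  n0 stuck-at-1: n0=1 [stuck-at-1], n1=0, n2=1, n3=0, n4=1 → 1 — eliminated
Only n4 stuck-at-0 reproduces the observed 0.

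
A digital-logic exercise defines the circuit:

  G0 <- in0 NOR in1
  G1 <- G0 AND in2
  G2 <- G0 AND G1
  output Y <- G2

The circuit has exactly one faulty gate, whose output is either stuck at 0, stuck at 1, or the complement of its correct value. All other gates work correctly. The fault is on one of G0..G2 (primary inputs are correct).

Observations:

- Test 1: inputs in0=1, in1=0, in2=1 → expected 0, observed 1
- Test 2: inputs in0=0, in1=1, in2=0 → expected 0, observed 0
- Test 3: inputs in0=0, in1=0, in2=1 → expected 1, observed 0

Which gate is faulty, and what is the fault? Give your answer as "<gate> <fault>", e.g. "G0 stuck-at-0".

G0 inverted output

Fault-free values for test 1 (in0=1, in1=0, in2=1): G0=0, G1=0, G2=0, giving Y=0. Observed 1.
Test 1: faults giving observed 1 are {G0 stuck-at-1, G0 inverted output, G2 stuck-at-1, G2 inverted output}.
Test 2 (in0=0, in1=1, in2=0): fault-free G0=0, G1=0, G2=0 → 0; observed 0. Eliminates G2 stuck-at-1, G2 inverted output.
Test 3 (in0=0, in1=0, in2=1): fault-free G0=1, G1=1, G2=1 → 1; observed 0. Eliminates G0 stuck-at-1.
Only G0 inverted output is consistent with every test.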